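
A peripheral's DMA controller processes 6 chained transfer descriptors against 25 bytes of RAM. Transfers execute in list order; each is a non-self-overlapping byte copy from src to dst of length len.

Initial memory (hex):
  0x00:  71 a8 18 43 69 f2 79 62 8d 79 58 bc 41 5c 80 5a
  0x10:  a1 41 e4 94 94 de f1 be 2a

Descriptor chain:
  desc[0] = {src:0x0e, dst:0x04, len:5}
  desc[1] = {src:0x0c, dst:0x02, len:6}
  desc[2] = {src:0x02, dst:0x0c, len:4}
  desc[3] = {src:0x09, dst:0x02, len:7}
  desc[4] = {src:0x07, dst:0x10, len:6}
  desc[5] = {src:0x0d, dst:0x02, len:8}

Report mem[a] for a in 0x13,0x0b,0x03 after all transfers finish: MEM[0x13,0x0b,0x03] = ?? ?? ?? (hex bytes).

[0] 0x0e->0x04 len=5 : 80 5a a1 41 e4
[1] 0x0c->0x02 len=6 : 41 5c 80 5a a1 41
[2] 0x02->0x0c len=4 : 41 5c 80 5a
[3] 0x09->0x02 len=7 : 79 58 bc 41 5c 80 5a
[4] 0x07->0x10 len=6 : 80 5a 79 58 bc 41
[5] 0x0d->0x02 len=8 : 5c 80 5a 80 5a 79 58 bc
query mem[0x13]=0x58, mem[0x0b]=0xbc, mem[0x03]=0x80

MEM[0x13,0x0b,0x03] = 58 bc 80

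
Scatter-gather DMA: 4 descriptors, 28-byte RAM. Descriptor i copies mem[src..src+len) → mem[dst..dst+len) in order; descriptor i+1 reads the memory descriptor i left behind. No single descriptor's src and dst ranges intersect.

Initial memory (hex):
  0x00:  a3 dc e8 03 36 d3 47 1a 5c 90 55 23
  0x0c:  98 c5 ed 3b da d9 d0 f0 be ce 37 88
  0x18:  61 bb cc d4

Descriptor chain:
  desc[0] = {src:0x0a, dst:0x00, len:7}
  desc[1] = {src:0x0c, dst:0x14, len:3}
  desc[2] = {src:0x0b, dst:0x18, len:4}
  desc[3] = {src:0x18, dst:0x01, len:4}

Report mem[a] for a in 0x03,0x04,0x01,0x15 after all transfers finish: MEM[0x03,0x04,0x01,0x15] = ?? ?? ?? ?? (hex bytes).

  after D0: wrote 7B at 0x00 = 552398c5ed3bda
  after D1: wrote 3B at 0x14 = 98c5ed
  after D2: wrote 4B at 0x18 = 2398c5ed
  after D3: wrote 4B at 0x01 = 2398c5ed
query mem[0x03]=0xc5, mem[0x04]=0xed, mem[0x01]=0x23, mem[0x15]=0xc5

MEM[0x03,0x04,0x01,0x15] = c5 ed 23 c5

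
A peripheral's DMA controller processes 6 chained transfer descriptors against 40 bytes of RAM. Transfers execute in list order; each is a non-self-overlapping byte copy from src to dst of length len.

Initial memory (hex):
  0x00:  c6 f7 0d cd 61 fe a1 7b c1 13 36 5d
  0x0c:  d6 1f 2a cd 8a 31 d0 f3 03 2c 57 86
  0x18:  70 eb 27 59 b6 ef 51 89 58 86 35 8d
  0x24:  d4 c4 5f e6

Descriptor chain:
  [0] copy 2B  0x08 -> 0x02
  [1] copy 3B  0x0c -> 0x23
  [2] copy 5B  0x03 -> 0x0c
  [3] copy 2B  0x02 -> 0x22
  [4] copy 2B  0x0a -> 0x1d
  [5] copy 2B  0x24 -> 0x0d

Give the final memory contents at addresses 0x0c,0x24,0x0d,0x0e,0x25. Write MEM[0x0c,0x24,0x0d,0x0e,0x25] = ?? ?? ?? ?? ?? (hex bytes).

MEM[0x0c,0x24,0x0d,0x0e,0x25] = 13 1f 1f 2a 2a

D0: mem[0x02..0x03] <- [c1 13]
D1: mem[0x23..0x25] <- [d6 1f 2a]
D2: mem[0x0c..0x10] <- [13 61 fe a1 7b]
D3: mem[0x22..0x23] <- [c1 13]
D4: mem[0x1d..0x1e] <- [36 5d]
D5: mem[0x0d..0x0e] <- [1f 2a]
query mem[0x0c]=0x13, mem[0x24]=0x1f, mem[0x0d]=0x1f, mem[0x0e]=0x2a, mem[0x25]=0x2a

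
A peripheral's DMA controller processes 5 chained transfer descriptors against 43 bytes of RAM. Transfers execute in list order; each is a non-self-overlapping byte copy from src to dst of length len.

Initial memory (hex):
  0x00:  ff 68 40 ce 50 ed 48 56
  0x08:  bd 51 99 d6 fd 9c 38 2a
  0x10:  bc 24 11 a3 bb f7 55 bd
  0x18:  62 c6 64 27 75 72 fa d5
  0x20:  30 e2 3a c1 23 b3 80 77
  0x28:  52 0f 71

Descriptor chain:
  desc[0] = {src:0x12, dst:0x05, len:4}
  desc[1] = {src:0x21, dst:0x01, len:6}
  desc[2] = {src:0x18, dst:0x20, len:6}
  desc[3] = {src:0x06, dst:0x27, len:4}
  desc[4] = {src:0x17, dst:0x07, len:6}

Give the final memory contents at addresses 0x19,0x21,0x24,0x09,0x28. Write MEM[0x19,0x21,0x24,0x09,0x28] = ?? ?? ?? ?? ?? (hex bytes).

MEM[0x19,0x21,0x24,0x09,0x28] = c6 c6 75 c6 bb

#0 dst[0x05+4] := {0x11,0xa3,0xbb,0xf7}
#1 dst[0x01+6] := {0xe2,0x3a,0xc1,0x23,0xb3,0x80}
#2 dst[0x20+6] := {0x62,0xc6,0x64,0x27,0x75,0x72}
#3 dst[0x27+4] := {0x80,0xbb,0xf7,0x51}
#4 dst[0x07+6] := {0xbd,0x62,0xc6,0x64,0x27,0x75}
query mem[0x19]=0xc6, mem[0x21]=0xc6, mem[0x24]=0x75, mem[0x09]=0xc6, mem[0x28]=0xbb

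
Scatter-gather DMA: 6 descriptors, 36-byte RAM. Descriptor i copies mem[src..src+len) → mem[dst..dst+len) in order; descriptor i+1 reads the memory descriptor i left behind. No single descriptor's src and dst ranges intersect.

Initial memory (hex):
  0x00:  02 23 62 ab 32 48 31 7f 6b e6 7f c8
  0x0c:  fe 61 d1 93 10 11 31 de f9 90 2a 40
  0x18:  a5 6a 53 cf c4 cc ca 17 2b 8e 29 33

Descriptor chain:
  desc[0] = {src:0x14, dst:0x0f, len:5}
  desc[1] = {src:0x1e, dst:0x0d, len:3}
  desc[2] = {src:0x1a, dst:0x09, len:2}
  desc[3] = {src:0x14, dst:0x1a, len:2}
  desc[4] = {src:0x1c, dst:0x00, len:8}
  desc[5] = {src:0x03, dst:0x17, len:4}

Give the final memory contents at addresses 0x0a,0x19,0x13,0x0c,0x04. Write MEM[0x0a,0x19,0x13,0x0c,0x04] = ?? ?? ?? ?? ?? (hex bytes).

MEM[0x0a,0x19,0x13,0x0c,0x04] = cf 8e a5 fe 2b

#0 dst[0x0f+5] := {0xf9,0x90,0x2a,0x40,0xa5}
#1 dst[0x0d+3] := {0xca,0x17,0x2b}
#2 dst[0x09+2] := {0x53,0xcf}
#3 dst[0x1a+2] := {0xf9,0x90}
#4 dst[0x00+8] := {0xc4,0xcc,0xca,0x17,0x2b,0x8e,0x29,0x33}
#5 dst[0x17+4] := {0x17,0x2b,0x8e,0x29}
query mem[0x0a]=0xcf, mem[0x19]=0x8e, mem[0x13]=0xa5, mem[0x0c]=0xfe, mem[0x04]=0x2b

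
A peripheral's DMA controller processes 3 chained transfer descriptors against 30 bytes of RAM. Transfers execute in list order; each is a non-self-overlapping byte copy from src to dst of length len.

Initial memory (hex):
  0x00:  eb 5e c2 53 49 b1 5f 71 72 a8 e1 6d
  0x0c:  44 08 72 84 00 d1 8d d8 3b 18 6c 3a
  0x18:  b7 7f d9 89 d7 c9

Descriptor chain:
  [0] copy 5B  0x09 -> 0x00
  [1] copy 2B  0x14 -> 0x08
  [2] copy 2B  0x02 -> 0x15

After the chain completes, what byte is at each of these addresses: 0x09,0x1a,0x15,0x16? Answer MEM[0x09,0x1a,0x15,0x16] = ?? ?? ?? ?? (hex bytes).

MEM[0x09,0x1a,0x15,0x16] = 18 d9 6d 44

#0 dst[0x00+5] := {0xa8,0xe1,0x6d,0x44,0x08}
#1 dst[0x08+2] := {0x3b,0x18}
#2 dst[0x15+2] := {0x6d,0x44}
query mem[0x09]=0x18, mem[0x1a]=0xd9, mem[0x15]=0x6d, mem[0x16]=0x44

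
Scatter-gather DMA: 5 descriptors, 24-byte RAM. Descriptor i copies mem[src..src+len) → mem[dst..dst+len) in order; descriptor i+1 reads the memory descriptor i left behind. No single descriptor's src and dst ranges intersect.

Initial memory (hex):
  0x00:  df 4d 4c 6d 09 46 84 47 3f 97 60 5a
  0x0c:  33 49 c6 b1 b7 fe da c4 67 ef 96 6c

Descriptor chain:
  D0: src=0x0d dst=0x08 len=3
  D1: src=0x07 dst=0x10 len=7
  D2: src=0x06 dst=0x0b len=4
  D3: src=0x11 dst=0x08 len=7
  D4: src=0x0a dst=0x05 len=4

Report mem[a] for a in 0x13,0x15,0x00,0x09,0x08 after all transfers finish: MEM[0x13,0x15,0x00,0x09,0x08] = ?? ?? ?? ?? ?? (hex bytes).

MEM[0x13,0x15,0x00,0x09,0x08] = b1 33 df c6 49

#0 dst[0x08+3] := {0x49,0xc6,0xb1}
#1 dst[0x10+7] := {0x47,0x49,0xc6,0xb1,0x5a,0x33,0x49}
#2 dst[0x0b+4] := {0x84,0x47,0x49,0xc6}
#3 dst[0x08+7] := {0x49,0xc6,0xb1,0x5a,0x33,0x49,0x6c}
#4 dst[0x05+4] := {0xb1,0x5a,0x33,0x49}
query mem[0x13]=0xb1, mem[0x15]=0x33, mem[0x00]=0xdf, mem[0x09]=0xc6, mem[0x08]=0x49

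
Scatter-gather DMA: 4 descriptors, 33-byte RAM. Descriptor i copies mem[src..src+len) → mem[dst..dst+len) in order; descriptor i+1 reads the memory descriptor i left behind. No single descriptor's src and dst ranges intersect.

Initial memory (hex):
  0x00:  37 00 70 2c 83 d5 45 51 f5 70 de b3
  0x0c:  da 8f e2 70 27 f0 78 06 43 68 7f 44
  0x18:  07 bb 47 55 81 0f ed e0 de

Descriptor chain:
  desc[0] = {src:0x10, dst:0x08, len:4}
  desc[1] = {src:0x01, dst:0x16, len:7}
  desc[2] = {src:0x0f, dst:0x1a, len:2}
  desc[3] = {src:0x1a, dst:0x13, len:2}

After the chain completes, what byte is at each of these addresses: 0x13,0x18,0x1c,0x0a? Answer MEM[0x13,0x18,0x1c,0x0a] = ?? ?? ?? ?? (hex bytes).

D0: mem[0x08..0x0b] <- [27 f0 78 06]
D1: mem[0x16..0x1c] <- [00 70 2c 83 d5 45 51]
D2: mem[0x1a..0x1b] <- [70 27]
D3: mem[0x13..0x14] <- [70 27]
query mem[0x13]=0x70, mem[0x18]=0x2c, mem[0x1c]=0x51, mem[0x0a]=0x78

MEM[0x13,0x18,0x1c,0x0a] = 70 2c 51 78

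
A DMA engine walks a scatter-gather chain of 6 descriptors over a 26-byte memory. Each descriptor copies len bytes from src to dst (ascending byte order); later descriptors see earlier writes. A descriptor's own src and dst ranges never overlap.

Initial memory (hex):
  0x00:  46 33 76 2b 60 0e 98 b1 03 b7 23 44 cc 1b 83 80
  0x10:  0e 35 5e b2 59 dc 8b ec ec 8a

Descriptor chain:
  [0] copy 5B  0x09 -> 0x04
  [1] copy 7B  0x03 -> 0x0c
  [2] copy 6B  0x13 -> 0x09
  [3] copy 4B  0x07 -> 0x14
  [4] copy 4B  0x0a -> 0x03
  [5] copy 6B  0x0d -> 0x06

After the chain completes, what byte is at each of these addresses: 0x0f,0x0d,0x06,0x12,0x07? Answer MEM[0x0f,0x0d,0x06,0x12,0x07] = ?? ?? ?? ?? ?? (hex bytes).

  after D0: wrote 5B at 0x04 = b72344cc1b
  after D1: wrote 7B at 0x0c = 2bb72344cc1bb7
  after D2: wrote 6B at 0x09 = b259dc8becec
  after D3: wrote 4B at 0x14 = cc1bb259
  after D4: wrote 4B at 0x03 = 59dc8bec
  after D5: wrote 6B at 0x06 = ecec44cc1bb7
query mem[0x0f]=0x44, mem[0x0d]=0xec, mem[0x06]=0xec, mem[0x12]=0xb7, mem[0x07]=0xec

MEM[0x0f,0x0d,0x06,0x12,0x07] = 44 ec ec b7 ec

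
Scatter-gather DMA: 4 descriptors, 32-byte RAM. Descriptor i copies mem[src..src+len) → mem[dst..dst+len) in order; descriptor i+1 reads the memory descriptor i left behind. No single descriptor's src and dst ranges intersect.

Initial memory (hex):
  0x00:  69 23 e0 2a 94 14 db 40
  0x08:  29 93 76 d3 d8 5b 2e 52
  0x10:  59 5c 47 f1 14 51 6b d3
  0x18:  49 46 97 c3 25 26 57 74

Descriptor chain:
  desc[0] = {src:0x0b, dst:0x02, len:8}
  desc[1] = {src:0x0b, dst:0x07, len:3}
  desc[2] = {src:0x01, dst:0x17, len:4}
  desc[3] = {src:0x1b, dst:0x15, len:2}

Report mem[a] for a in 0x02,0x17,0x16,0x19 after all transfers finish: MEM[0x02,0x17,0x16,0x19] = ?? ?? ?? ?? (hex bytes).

MEM[0x02,0x17,0x16,0x19] = d3 23 25 d8

[0] 0x0b->0x02 len=8 : d3 d8 5b 2e 52 59 5c 47
[1] 0x0b->0x07 len=3 : d3 d8 5b
[2] 0x01->0x17 len=4 : 23 d3 d8 5b
[3] 0x1b->0x15 len=2 : c3 25
query mem[0x02]=0xd3, mem[0x17]=0x23, mem[0x16]=0x25, mem[0x19]=0xd8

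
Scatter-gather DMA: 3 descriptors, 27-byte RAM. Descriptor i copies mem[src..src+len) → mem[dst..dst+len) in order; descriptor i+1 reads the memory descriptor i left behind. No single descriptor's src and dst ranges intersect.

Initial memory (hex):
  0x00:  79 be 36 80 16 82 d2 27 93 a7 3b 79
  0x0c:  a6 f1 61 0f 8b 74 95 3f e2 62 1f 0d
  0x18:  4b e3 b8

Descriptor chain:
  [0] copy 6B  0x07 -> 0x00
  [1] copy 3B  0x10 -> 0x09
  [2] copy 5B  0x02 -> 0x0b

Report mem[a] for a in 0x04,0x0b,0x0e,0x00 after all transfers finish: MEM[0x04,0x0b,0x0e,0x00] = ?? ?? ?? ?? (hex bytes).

MEM[0x04,0x0b,0x0e,0x00] = 79 a7 a6 27

[0] 0x07->0x00 len=6 : 27 93 a7 3b 79 a6
[1] 0x10->0x09 len=3 : 8b 74 95
[2] 0x02->0x0b len=5 : a7 3b 79 a6 d2
query mem[0x04]=0x79, mem[0x0b]=0xa7, mem[0x0e]=0xa6, mem[0x00]=0x27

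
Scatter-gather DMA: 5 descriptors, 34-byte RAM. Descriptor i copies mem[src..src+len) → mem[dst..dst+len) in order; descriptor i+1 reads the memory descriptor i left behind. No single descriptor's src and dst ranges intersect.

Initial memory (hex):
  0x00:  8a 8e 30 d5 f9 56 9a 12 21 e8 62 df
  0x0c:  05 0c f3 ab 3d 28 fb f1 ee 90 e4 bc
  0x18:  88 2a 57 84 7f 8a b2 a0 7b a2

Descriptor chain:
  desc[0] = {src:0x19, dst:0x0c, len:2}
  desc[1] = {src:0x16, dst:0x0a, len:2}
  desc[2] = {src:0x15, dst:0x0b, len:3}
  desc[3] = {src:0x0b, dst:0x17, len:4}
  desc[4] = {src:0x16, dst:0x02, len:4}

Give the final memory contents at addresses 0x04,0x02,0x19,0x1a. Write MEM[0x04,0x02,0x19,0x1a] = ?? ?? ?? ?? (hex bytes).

D0: mem[0x0c..0x0d] <- [2a 57]
D1: mem[0x0a..0x0b] <- [e4 bc]
D2: mem[0x0b..0x0d] <- [90 e4 bc]
D3: mem[0x17..0x1a] <- [90 e4 bc f3]
D4: mem[0x02..0x05] <- [e4 90 e4 bc]
query mem[0x04]=0xe4, mem[0x02]=0xe4, mem[0x19]=0xbc, mem[0x1a]=0xf3

MEM[0x04,0x02,0x19,0x1a] = e4 e4 bc f3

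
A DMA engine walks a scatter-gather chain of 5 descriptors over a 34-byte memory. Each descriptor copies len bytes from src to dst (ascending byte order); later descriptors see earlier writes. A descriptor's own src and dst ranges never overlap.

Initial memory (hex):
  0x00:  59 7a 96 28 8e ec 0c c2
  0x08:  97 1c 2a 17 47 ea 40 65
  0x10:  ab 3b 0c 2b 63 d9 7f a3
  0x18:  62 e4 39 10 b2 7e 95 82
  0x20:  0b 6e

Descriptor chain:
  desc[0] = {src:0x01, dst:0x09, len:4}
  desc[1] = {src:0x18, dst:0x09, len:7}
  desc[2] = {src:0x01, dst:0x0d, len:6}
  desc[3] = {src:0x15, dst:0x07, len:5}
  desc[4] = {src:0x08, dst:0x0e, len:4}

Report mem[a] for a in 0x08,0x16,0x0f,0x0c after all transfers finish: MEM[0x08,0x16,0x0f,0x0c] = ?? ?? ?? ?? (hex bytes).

  after D0: wrote 4B at 0x09 = 7a96288e
  after D1: wrote 7B at 0x09 = 62e43910b27e95
  after D2: wrote 6B at 0x0d = 7a96288eec0c
  after D3: wrote 5B at 0x07 = d97fa362e4
  after D4: wrote 4B at 0x0e = 7fa362e4
query mem[0x08]=0x7f, mem[0x16]=0x7f, mem[0x0f]=0xa3, mem[0x0c]=0x10

MEM[0x08,0x16,0x0f,0x0c] = 7f 7f a3 10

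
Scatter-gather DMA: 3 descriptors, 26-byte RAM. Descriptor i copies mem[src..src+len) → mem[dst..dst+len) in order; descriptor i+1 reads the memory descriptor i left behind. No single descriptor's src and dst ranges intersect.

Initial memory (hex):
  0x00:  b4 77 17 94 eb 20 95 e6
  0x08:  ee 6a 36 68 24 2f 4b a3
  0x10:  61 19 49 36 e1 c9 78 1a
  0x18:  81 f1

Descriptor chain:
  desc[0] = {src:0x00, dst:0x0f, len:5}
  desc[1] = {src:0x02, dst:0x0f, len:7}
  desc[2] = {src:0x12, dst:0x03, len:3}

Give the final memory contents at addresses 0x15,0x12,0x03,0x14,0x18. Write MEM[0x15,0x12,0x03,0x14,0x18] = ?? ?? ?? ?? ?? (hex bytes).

MEM[0x15,0x12,0x03,0x14,0x18] = ee 20 20 e6 81

#0 dst[0x0f+5] := {0xb4,0x77,0x17,0x94,0xeb}
#1 dst[0x0f+7] := {0x17,0x94,0xeb,0x20,0x95,0xe6,0xee}
#2 dst[0x03+3] := {0x20,0x95,0xe6}
query mem[0x15]=0xee, mem[0x12]=0x20, mem[0x03]=0x20, mem[0x14]=0xe6, mem[0x18]=0x81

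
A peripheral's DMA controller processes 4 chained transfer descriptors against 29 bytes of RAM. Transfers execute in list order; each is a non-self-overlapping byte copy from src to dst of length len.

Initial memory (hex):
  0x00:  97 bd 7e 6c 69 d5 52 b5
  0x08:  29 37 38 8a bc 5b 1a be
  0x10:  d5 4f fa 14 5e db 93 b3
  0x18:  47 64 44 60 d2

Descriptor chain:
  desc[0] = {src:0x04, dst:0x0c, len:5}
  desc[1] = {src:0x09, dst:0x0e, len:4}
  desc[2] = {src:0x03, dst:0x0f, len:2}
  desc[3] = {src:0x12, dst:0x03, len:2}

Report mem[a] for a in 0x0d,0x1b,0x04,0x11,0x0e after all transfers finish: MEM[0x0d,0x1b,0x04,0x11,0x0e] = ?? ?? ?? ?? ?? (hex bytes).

MEM[0x0d,0x1b,0x04,0x11,0x0e] = d5 60 14 69 37

#0 dst[0x0c+5] := {0x69,0xd5,0x52,0xb5,0x29}
#1 dst[0x0e+4] := {0x37,0x38,0x8a,0x69}
#2 dst[0x0f+2] := {0x6c,0x69}
#3 dst[0x03+2] := {0xfa,0x14}
query mem[0x0d]=0xd5, mem[0x1b]=0x60, mem[0x04]=0x14, mem[0x11]=0x69, mem[0x0e]=0x37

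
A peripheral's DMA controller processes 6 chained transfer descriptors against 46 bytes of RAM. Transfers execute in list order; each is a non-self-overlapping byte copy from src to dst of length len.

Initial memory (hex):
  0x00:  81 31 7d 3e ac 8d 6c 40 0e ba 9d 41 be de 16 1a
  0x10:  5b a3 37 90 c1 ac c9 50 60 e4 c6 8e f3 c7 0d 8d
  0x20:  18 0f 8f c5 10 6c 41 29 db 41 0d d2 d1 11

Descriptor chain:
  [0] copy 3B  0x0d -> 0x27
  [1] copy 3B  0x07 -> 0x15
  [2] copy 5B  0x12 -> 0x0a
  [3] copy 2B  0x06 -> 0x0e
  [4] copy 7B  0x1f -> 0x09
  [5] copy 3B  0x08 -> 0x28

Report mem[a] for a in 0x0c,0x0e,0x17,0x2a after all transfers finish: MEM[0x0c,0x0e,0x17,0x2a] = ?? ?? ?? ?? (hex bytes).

MEM[0x0c,0x0e,0x17,0x2a] = 8f 10 ba 18

  after D0: wrote 3B at 0x27 = de161a
  after D1: wrote 3B at 0x15 = 400eba
  after D2: wrote 5B at 0x0a = 3790c1400e
  after D3: wrote 2B at 0x0e = 6c40
  after D4: wrote 7B at 0x09 = 8d180f8fc5106c
  after D5: wrote 3B at 0x28 = 0e8d18
query mem[0x0c]=0x8f, mem[0x0e]=0x10, mem[0x17]=0xba, mem[0x2a]=0x18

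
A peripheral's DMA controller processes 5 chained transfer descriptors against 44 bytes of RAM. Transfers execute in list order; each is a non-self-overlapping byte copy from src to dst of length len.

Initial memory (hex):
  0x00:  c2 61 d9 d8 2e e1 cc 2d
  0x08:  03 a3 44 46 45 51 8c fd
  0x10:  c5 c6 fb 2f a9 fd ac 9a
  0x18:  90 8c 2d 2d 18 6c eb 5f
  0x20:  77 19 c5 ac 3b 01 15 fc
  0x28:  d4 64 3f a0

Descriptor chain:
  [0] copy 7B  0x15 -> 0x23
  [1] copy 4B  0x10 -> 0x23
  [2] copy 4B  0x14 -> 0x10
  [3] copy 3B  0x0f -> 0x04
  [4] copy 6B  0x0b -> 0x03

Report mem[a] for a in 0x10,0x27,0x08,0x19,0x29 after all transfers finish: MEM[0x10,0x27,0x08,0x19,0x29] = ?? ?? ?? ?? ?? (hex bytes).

[0] 0x15->0x23 len=7 : fd ac 9a 90 8c 2d 2d
[1] 0x10->0x23 len=4 : c5 c6 fb 2f
[2] 0x14->0x10 len=4 : a9 fd ac 9a
[3] 0x0f->0x04 len=3 : fd a9 fd
[4] 0x0b->0x03 len=6 : 46 45 51 8c fd a9
query mem[0x10]=0xa9, mem[0x27]=0x8c, mem[0x08]=0xa9, mem[0x19]=0x8c, mem[0x29]=0x2d

MEM[0x10,0x27,0x08,0x19,0x29] = a9 8c a9 8c 2d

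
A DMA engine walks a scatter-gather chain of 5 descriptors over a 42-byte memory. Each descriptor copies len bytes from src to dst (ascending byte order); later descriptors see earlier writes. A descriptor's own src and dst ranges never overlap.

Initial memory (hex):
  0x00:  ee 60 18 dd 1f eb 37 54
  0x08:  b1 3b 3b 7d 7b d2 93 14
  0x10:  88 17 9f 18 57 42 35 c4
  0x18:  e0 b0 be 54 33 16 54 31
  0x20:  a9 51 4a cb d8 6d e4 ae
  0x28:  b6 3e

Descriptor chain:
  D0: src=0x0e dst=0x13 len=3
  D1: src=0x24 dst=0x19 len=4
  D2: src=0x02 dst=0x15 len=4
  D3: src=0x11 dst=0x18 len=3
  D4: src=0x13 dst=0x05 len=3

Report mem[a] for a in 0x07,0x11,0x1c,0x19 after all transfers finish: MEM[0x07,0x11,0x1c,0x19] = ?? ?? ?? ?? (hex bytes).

#0 dst[0x13+3] := {0x93,0x14,0x88}
#1 dst[0x19+4] := {0xd8,0x6d,0xe4,0xae}
#2 dst[0x15+4] := {0x18,0xdd,0x1f,0xeb}
#3 dst[0x18+3] := {0x17,0x9f,0x93}
#4 dst[0x05+3] := {0x93,0x14,0x18}
query mem[0x07]=0x18, mem[0x11]=0x17, mem[0x1c]=0xae, mem[0x19]=0x9f

MEM[0x07,0x11,0x1c,0x19] = 18 17 ae 9f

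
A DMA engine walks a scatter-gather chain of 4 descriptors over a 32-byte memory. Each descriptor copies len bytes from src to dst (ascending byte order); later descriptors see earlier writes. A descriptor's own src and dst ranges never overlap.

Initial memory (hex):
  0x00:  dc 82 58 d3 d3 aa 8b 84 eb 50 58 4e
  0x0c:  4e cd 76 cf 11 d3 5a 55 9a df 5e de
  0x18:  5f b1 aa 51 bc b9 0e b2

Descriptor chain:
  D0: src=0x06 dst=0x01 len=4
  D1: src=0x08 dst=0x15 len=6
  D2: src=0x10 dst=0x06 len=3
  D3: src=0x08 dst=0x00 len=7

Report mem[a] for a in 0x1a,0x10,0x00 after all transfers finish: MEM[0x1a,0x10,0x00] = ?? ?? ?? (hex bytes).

MEM[0x1a,0x10,0x00] = cd 11 5a

  after D0: wrote 4B at 0x01 = 8b84eb50
  after D1: wrote 6B at 0x15 = eb50584e4ecd
  after D2: wrote 3B at 0x06 = 11d35a
  after D3: wrote 7B at 0x00 = 5a50584e4ecd76
query mem[0x1a]=0xcd, mem[0x10]=0x11, mem[0x00]=0x5a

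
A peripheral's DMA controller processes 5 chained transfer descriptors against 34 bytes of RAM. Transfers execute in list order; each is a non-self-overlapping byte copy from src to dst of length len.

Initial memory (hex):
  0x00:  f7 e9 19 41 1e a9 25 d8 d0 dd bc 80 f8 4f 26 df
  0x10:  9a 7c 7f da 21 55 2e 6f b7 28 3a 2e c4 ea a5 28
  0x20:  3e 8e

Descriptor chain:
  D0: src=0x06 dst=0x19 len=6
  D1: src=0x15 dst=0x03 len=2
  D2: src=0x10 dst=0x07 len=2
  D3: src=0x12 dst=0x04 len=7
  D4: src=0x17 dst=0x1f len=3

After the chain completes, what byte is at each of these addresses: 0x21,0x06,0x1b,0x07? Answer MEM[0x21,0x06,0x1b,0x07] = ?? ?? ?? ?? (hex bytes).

D0: mem[0x19..0x1e] <- [25 d8 d0 dd bc 80]
D1: mem[0x03..0x04] <- [55 2e]
D2: mem[0x07..0x08] <- [9a 7c]
D3: mem[0x04..0x0a] <- [7f da 21 55 2e 6f b7]
D4: mem[0x1f..0x21] <- [6f b7 25]
query mem[0x21]=0x25, mem[0x06]=0x21, mem[0x1b]=0xd0, mem[0x07]=0x55

MEM[0x21,0x06,0x1b,0x07] = 25 21 d0 55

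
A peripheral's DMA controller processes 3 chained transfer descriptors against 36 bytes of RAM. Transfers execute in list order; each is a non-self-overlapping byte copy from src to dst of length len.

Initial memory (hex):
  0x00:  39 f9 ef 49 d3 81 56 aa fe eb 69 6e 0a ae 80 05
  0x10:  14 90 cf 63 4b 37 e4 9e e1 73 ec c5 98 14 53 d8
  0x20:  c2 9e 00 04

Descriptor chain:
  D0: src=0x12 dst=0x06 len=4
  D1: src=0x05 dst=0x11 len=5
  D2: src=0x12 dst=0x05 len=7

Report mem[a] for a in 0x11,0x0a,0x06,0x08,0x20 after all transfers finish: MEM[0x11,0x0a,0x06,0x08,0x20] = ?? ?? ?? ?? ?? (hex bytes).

MEM[0x11,0x0a,0x06,0x08,0x20] = 81 9e 63 37 c2

[0] 0x12->0x06 len=4 : cf 63 4b 37
[1] 0x05->0x11 len=5 : 81 cf 63 4b 37
[2] 0x12->0x05 len=7 : cf 63 4b 37 e4 9e e1
query mem[0x11]=0x81, mem[0x0a]=0x9e, mem[0x06]=0x63, mem[0x08]=0x37, mem[0x20]=0xc2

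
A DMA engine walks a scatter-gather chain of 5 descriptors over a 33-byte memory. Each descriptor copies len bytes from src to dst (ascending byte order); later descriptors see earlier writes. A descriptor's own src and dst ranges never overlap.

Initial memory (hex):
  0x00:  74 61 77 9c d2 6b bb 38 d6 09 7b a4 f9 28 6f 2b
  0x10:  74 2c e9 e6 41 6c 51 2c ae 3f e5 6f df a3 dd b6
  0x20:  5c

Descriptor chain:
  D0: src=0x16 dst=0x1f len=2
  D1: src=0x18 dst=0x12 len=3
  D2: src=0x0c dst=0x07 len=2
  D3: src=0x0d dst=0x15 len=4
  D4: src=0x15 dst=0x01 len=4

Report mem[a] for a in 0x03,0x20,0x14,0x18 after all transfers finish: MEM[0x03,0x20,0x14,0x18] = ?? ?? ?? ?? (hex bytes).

MEM[0x03,0x20,0x14,0x18] = 2b 2c e5 74

  after D0: wrote 2B at 0x1f = 512c
  after D1: wrote 3B at 0x12 = ae3fe5
  after D2: wrote 2B at 0x07 = f928
  after D3: wrote 4B at 0x15 = 286f2b74
  after D4: wrote 4B at 0x01 = 286f2b74
query mem[0x03]=0x2b, mem[0x20]=0x2c, mem[0x14]=0xe5, mem[0x18]=0x74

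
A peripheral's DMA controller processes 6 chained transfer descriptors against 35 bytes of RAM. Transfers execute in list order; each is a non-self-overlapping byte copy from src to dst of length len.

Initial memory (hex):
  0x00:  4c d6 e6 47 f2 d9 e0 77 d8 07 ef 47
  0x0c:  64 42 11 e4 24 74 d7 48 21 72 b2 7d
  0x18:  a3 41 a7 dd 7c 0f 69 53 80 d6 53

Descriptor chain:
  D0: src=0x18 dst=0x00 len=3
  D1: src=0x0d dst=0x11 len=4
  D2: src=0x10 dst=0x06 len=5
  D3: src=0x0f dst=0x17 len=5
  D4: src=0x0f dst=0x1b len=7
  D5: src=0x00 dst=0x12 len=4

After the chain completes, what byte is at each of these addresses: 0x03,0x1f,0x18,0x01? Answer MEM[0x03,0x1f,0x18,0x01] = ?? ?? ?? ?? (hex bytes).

[0] 0x18->0x00 len=3 : a3 41 a7
[1] 0x0d->0x11 len=4 : 42 11 e4 24
[2] 0x10->0x06 len=5 : 24 42 11 e4 24
[3] 0x0f->0x17 len=5 : e4 24 42 11 e4
[4] 0x0f->0x1b len=7 : e4 24 42 11 e4 24 72
[5] 0x00->0x12 len=4 : a3 41 a7 47
query mem[0x03]=0x47, mem[0x1f]=0xe4, mem[0x18]=0x24, mem[0x01]=0x41

MEM[0x03,0x1f,0x18,0x01] = 47 e4 24 41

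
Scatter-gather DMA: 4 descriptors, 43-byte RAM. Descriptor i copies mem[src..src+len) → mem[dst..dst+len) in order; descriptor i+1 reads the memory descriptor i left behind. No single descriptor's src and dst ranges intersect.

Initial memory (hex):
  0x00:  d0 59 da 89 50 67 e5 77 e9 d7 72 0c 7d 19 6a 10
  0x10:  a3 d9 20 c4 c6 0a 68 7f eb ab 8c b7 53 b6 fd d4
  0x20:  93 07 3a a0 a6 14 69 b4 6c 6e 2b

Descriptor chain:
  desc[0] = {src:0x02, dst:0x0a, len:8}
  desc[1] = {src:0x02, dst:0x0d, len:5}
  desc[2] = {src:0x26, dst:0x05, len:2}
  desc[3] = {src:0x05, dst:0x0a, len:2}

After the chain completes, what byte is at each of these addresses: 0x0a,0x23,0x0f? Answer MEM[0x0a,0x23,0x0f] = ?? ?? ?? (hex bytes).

MEM[0x0a,0x23,0x0f] = 69 a0 50

  after D0: wrote 8B at 0x0a = da895067e577e9d7
  after D1: wrote 5B at 0x0d = da895067e5
  after D2: wrote 2B at 0x05 = 69b4
  after D3: wrote 2B at 0x0a = 69b4
query mem[0x0a]=0x69, mem[0x23]=0xa0, mem[0x0f]=0x50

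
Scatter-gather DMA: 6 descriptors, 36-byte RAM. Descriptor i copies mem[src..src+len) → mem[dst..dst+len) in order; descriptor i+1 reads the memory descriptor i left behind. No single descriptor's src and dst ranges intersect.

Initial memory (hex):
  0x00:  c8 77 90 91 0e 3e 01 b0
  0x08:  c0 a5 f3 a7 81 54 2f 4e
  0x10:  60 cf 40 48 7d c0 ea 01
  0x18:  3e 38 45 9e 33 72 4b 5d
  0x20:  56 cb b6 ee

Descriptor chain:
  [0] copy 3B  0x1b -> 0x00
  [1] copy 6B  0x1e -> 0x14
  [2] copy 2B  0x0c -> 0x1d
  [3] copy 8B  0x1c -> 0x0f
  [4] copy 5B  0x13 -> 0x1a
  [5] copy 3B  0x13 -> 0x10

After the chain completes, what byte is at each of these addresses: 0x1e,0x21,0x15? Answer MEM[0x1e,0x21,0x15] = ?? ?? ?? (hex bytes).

MEM[0x1e,0x21,0x15] = cb cb b6

D0: mem[0x00..0x02] <- [9e 33 72]
D1: mem[0x14..0x19] <- [4b 5d 56 cb b6 ee]
D2: mem[0x1d..0x1e] <- [81 54]
D3: mem[0x0f..0x16] <- [33 81 54 5d 56 cb b6 ee]
D4: mem[0x1a..0x1e] <- [56 cb b6 ee cb]
D5: mem[0x10..0x12] <- [56 cb b6]
query mem[0x1e]=0xcb, mem[0x21]=0xcb, mem[0x15]=0xb6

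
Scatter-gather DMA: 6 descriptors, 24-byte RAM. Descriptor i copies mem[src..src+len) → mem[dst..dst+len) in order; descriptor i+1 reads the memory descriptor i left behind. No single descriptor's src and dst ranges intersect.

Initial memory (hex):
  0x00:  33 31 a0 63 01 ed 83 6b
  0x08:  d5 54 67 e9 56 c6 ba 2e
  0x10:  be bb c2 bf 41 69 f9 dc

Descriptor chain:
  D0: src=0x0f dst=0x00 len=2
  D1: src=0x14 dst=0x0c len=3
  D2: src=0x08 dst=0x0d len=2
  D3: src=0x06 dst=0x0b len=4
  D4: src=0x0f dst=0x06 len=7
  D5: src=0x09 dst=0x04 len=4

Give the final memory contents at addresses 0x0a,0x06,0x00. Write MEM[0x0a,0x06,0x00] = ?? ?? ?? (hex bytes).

MEM[0x0a,0x06,0x00] = bf 41 2e

  after D0: wrote 2B at 0x00 = 2ebe
  after D1: wrote 3B at 0x0c = 4169f9
  after D2: wrote 2B at 0x0d = d554
  after D3: wrote 4B at 0x0b = 836bd554
  after D4: wrote 7B at 0x06 = 2ebebbc2bf4169
  after D5: wrote 4B at 0x04 = c2bf4169
query mem[0x0a]=0xbf, mem[0x06]=0x41, mem[0x00]=0x2e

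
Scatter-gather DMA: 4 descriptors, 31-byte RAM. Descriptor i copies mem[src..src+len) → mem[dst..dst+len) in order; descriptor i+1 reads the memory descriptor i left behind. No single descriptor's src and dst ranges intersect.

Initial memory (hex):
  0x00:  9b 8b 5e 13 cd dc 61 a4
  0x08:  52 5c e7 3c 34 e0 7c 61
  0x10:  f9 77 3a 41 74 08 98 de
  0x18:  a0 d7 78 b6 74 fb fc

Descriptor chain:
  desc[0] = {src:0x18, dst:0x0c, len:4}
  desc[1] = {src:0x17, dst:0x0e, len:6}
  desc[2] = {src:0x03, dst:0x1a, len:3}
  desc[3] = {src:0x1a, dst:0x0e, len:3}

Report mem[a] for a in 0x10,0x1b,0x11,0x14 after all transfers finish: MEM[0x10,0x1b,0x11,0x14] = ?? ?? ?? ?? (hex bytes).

D0: mem[0x0c..0x0f] <- [a0 d7 78 b6]
D1: mem[0x0e..0x13] <- [de a0 d7 78 b6 74]
D2: mem[0x1a..0x1c] <- [13 cd dc]
D3: mem[0x0e..0x10] <- [13 cd dc]
query mem[0x10]=0xdc, mem[0x1b]=0xcd, mem[0x11]=0x78, mem[0x14]=0x74

MEM[0x10,0x1b,0x11,0x14] = dc cd 78 74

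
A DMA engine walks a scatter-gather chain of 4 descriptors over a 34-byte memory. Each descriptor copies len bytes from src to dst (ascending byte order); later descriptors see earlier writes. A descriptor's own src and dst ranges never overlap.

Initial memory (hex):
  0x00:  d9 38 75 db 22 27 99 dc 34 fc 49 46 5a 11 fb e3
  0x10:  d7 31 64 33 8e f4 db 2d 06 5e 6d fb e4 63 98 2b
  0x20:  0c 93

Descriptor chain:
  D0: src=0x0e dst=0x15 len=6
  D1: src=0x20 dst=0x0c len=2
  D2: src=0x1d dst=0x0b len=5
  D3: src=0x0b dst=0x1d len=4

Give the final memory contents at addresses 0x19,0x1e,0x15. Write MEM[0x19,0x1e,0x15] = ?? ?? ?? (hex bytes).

MEM[0x19,0x1e,0x15] = 64 98 fb

D0: mem[0x15..0x1a] <- [fb e3 d7 31 64 33]
D1: mem[0x0c..0x0d] <- [0c 93]
D2: mem[0x0b..0x0f] <- [63 98 2b 0c 93]
D3: mem[0x1d..0x20] <- [63 98 2b 0c]
query mem[0x19]=0x64, mem[0x1e]=0x98, mem[0x15]=0xfb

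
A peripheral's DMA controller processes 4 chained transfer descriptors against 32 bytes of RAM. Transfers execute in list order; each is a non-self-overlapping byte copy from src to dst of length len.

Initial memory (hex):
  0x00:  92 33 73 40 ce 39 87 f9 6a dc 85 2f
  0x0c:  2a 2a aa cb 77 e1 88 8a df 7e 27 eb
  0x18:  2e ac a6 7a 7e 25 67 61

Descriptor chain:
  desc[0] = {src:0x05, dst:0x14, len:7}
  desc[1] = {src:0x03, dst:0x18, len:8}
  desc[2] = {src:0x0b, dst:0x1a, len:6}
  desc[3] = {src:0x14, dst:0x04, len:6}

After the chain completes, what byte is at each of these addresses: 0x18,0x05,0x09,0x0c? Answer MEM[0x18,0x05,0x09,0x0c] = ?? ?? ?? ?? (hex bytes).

#0 dst[0x14+7] := {0x39,0x87,0xf9,0x6a,0xdc,0x85,0x2f}
#1 dst[0x18+8] := {0x40,0xce,0x39,0x87,0xf9,0x6a,0xdc,0x85}
#2 dst[0x1a+6] := {0x2f,0x2a,0x2a,0xaa,0xcb,0x77}
#3 dst[0x04+6] := {0x39,0x87,0xf9,0x6a,0x40,0xce}
query mem[0x18]=0x40, mem[0x05]=0x87, mem[0x09]=0xce, mem[0x0c]=0x2a

MEM[0x18,0x05,0x09,0x0c] = 40 87 ce 2a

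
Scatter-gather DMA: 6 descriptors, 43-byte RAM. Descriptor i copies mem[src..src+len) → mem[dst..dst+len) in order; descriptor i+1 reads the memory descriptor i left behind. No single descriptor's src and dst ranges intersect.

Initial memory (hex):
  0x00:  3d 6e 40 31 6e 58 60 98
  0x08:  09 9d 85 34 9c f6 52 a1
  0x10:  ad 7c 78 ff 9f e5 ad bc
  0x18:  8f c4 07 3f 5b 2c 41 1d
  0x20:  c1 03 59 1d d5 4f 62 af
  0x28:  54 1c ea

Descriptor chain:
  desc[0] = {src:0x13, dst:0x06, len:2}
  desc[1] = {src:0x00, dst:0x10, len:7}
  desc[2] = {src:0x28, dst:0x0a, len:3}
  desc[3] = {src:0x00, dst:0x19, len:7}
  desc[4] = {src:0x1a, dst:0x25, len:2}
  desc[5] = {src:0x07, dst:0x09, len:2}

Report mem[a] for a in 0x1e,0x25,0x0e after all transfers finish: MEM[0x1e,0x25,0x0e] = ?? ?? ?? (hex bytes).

#0 dst[0x06+2] := {0xff,0x9f}
#1 dst[0x10+7] := {0x3d,0x6e,0x40,0x31,0x6e,0x58,0xff}
#2 dst[0x0a+3] := {0x54,0x1c,0xea}
#3 dst[0x19+7] := {0x3d,0x6e,0x40,0x31,0x6e,0x58,0xff}
#4 dst[0x25+2] := {0x6e,0x40}
#5 dst[0x09+2] := {0x9f,0x09}
query mem[0x1e]=0x58, mem[0x25]=0x6e, mem[0x0e]=0x52

MEM[0x1e,0x25,0x0e] = 58 6e 52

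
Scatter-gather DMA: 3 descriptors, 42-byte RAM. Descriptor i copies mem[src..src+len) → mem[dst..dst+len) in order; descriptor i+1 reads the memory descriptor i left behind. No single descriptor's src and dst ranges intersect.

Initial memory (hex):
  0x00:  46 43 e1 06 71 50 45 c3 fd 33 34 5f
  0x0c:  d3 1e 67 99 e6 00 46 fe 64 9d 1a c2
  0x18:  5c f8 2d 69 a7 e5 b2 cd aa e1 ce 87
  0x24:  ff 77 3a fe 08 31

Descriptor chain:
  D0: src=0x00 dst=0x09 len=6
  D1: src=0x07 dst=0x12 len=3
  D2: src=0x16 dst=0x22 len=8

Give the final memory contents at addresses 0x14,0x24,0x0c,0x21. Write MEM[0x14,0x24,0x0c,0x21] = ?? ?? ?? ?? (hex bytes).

D0: mem[0x09..0x0e] <- [46 43 e1 06 71 50]
D1: mem[0x12..0x14] <- [c3 fd 46]
D2: mem[0x22..0x29] <- [1a c2 5c f8 2d 69 a7 e5]
query mem[0x14]=0x46, mem[0x24]=0x5c, mem[0x0c]=0x06, mem[0x21]=0xe1

MEM[0x14,0x24,0x0c,0x21] = 46 5c 06 e1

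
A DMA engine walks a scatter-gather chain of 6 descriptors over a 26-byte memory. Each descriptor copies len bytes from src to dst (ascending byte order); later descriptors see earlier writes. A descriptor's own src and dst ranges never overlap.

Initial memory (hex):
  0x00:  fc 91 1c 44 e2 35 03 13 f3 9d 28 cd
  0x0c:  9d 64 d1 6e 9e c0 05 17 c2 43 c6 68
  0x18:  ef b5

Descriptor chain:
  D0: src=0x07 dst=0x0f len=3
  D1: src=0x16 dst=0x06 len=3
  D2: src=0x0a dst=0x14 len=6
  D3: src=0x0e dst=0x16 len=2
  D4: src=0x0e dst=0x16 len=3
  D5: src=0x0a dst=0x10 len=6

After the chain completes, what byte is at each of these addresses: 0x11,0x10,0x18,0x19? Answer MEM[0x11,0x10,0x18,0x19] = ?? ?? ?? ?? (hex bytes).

MEM[0x11,0x10,0x18,0x19] = cd 28 f3 13

  after D0: wrote 3B at 0x0f = 13f39d
  after D1: wrote 3B at 0x06 = c668ef
  after D2: wrote 6B at 0x14 = 28cd9d64d113
  after D3: wrote 2B at 0x16 = d113
  after D4: wrote 3B at 0x16 = d113f3
  after D5: wrote 6B at 0x10 = 28cd9d64d113
query mem[0x11]=0xcd, mem[0x10]=0x28, mem[0x18]=0xf3, mem[0x19]=0x13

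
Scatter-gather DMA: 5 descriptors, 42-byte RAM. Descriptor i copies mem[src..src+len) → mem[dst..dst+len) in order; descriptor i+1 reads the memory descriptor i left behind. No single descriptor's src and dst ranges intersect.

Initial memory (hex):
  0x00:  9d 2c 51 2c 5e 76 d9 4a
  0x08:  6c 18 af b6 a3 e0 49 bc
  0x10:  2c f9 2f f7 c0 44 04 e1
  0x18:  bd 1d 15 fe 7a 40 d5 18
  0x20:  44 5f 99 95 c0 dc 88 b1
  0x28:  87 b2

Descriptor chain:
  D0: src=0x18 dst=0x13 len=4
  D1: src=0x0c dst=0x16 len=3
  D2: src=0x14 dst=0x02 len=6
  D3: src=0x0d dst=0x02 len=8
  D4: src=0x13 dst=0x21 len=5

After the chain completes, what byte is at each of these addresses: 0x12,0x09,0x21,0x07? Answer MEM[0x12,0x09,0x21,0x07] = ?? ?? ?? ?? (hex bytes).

MEM[0x12,0x09,0x21,0x07] = 2f 1d bd 2f

D0: mem[0x13..0x16] <- [bd 1d 15 fe]
D1: mem[0x16..0x18] <- [a3 e0 49]
D2: mem[0x02..0x07] <- [1d 15 a3 e0 49 1d]
D3: mem[0x02..0x09] <- [e0 49 bc 2c f9 2f bd 1d]
D4: mem[0x21..0x25] <- [bd 1d 15 a3 e0]
query mem[0x12]=0x2f, mem[0x09]=0x1d, mem[0x21]=0xbd, mem[0x07]=0x2f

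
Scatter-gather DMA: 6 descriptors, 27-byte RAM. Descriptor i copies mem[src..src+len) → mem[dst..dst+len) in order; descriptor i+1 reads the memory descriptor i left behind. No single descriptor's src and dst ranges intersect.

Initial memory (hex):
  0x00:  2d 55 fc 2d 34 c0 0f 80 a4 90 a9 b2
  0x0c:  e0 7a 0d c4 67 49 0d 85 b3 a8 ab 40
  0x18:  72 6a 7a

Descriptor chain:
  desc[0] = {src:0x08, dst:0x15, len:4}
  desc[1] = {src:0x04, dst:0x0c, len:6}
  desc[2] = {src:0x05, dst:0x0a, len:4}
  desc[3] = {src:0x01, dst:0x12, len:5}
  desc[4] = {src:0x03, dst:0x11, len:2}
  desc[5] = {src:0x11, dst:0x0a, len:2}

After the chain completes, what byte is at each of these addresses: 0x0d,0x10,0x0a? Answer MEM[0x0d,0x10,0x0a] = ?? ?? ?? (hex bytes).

  after D0: wrote 4B at 0x15 = a490a9b2
  after D1: wrote 6B at 0x0c = 34c00f80a490
  after D2: wrote 4B at 0x0a = c00f80a4
  after D3: wrote 5B at 0x12 = 55fc2d34c0
  after D4: wrote 2B at 0x11 = 2d34
  after D5: wrote 2B at 0x0a = 2d34
query mem[0x0d]=0xa4, mem[0x10]=0xa4, mem[0x0a]=0x2d

MEM[0x0d,0x10,0x0a] = a4 a4 2d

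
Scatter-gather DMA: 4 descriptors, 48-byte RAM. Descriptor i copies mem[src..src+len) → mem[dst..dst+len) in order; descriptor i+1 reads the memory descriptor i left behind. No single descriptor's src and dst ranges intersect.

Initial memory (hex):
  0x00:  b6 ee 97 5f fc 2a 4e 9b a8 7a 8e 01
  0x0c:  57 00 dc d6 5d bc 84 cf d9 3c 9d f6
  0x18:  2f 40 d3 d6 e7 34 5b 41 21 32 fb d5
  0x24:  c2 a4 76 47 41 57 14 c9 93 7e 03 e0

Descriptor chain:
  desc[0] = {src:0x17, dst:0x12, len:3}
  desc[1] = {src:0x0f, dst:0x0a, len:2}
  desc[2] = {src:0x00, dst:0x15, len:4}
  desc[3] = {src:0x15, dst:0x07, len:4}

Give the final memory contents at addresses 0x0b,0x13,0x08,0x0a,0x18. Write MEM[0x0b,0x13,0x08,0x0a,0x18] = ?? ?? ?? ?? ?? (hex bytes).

  after D0: wrote 3B at 0x12 = f62f40
  after D1: wrote 2B at 0x0a = d65d
  after D2: wrote 4B at 0x15 = b6ee975f
  after D3: wrote 4B at 0x07 = b6ee975f
query mem[0x0b]=0x5d, mem[0x13]=0x2f, mem[0x08]=0xee, mem[0x0a]=0x5f, mem[0x18]=0x5f

MEM[0x0b,0x13,0x08,0x0a,0x18] = 5d 2f ee 5f 5f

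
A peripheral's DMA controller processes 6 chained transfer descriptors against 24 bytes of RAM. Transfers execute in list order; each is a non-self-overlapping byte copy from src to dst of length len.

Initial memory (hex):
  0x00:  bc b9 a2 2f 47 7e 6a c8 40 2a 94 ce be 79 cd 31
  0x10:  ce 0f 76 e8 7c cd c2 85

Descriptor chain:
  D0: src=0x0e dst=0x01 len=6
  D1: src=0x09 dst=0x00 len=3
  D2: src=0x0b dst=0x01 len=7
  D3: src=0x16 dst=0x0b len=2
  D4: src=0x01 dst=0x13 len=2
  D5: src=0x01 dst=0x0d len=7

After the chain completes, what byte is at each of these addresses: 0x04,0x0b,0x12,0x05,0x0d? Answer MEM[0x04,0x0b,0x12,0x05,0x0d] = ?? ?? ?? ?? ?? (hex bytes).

[0] 0x0e->0x01 len=6 : cd 31 ce 0f 76 e8
[1] 0x09->0x00 len=3 : 2a 94 ce
[2] 0x0b->0x01 len=7 : ce be 79 cd 31 ce 0f
[3] 0x16->0x0b len=2 : c2 85
[4] 0x01->0x13 len=2 : ce be
[5] 0x01->0x0d len=7 : ce be 79 cd 31 ce 0f
query mem[0x04]=0xcd, mem[0x0b]=0xc2, mem[0x12]=0xce, mem[0x05]=0x31, mem[0x0d]=0xce

MEM[0x04,0x0b,0x12,0x05,0x0d] = cd c2 ce 31 ce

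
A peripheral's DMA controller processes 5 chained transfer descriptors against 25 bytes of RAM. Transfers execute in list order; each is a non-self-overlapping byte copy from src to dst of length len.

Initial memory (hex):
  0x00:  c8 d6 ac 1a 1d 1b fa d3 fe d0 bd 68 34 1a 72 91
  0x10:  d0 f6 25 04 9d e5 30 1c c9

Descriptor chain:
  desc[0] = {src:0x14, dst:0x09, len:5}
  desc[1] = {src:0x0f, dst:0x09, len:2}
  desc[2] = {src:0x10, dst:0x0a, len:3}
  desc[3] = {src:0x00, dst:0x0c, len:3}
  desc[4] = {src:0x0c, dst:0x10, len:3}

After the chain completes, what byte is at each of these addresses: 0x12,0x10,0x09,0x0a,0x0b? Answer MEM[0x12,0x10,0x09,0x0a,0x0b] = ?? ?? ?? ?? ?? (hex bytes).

[0] 0x14->0x09 len=5 : 9d e5 30 1c c9
[1] 0x0f->0x09 len=2 : 91 d0
[2] 0x10->0x0a len=3 : d0 f6 25
[3] 0x00->0x0c len=3 : c8 d6 ac
[4] 0x0c->0x10 len=3 : c8 d6 ac
query mem[0x12]=0xac, mem[0x10]=0xc8, mem[0x09]=0x91, mem[0x0a]=0xd0, mem[0x0b]=0xf6

MEM[0x12,0x10,0x09,0x0a,0x0b] = ac c8 91 d0 f6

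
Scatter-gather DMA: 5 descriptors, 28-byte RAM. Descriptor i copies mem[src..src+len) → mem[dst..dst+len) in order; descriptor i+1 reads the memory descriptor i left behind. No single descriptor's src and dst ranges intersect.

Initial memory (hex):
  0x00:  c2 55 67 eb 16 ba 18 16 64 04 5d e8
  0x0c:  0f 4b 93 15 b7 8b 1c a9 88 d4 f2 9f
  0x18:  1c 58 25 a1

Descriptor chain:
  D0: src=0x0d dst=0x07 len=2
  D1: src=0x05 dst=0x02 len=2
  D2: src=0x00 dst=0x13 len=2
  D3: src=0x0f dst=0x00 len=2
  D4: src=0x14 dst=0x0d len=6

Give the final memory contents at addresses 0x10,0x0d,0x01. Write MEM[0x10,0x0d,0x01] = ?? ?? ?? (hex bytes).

MEM[0x10,0x0d,0x01] = 9f 55 b7

[0] 0x0d->0x07 len=2 : 4b 93
[1] 0x05->0x02 len=2 : ba 18
[2] 0x00->0x13 len=2 : c2 55
[3] 0x0f->0x00 len=2 : 15 b7
[4] 0x14->0x0d len=6 : 55 d4 f2 9f 1c 58
query mem[0x10]=0x9f, mem[0x0d]=0x55, mem[0x01]=0xb7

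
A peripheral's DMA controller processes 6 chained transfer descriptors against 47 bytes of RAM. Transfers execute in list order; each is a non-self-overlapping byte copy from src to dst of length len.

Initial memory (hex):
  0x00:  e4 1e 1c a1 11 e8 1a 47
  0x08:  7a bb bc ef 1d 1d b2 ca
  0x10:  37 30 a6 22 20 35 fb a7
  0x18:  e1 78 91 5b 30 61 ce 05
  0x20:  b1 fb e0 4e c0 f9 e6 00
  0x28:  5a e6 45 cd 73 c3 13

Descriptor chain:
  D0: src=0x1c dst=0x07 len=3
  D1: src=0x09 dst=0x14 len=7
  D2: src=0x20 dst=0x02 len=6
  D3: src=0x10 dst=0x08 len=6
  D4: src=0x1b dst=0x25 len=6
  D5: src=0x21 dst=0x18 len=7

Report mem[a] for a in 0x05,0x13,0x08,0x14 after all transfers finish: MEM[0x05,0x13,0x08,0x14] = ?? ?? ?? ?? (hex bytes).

MEM[0x05,0x13,0x08,0x14] = 4e 22 37 ce

D0: mem[0x07..0x09] <- [30 61 ce]
D1: mem[0x14..0x1a] <- [ce bc ef 1d 1d b2 ca]
D2: mem[0x02..0x07] <- [b1 fb e0 4e c0 f9]
D3: mem[0x08..0x0d] <- [37 30 a6 22 ce bc]
D4: mem[0x25..0x2a] <- [5b 30 61 ce 05 b1]
D5: mem[0x18..0x1e] <- [fb e0 4e c0 5b 30 61]
query mem[0x05]=0x4e, mem[0x13]=0x22, mem[0x08]=0x37, mem[0x14]=0xce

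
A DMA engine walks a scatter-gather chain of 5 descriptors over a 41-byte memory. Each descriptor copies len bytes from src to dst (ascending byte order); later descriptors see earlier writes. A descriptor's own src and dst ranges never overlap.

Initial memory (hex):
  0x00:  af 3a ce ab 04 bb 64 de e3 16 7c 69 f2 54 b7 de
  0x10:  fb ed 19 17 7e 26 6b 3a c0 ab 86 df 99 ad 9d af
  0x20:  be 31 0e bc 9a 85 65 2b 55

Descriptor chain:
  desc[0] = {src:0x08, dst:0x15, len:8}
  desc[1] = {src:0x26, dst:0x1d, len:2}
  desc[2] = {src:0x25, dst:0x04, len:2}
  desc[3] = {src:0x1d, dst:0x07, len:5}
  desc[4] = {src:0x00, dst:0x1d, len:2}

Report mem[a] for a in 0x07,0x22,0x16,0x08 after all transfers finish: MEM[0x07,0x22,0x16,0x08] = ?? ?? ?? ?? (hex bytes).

MEM[0x07,0x22,0x16,0x08] = 65 0e 16 2b

  after D0: wrote 8B at 0x15 = e3167c69f254b7de
  after D1: wrote 2B at 0x1d = 652b
  after D2: wrote 2B at 0x04 = 8565
  after D3: wrote 5B at 0x07 = 652bafbe31
  after D4: wrote 2B at 0x1d = af3a
query mem[0x07]=0x65, mem[0x22]=0x0e, mem[0x16]=0x16, mem[0x08]=0x2b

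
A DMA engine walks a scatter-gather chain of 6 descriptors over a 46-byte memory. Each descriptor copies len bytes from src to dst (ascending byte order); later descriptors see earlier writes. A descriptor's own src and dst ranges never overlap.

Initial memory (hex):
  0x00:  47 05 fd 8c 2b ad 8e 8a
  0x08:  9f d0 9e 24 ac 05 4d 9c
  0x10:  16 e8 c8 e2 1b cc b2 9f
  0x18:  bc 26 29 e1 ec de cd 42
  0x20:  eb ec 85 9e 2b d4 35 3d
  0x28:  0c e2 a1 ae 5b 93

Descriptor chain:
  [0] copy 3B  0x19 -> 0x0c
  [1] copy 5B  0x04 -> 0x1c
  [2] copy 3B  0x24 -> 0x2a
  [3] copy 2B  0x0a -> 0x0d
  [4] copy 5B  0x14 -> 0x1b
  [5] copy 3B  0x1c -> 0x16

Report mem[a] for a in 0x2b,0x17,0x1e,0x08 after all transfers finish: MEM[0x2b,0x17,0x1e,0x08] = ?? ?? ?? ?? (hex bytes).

MEM[0x2b,0x17,0x1e,0x08] = d4 b2 9f 9f

[0] 0x19->0x0c len=3 : 26 29 e1
[1] 0x04->0x1c len=5 : 2b ad 8e 8a 9f
[2] 0x24->0x2a len=3 : 2b d4 35
[3] 0x0a->0x0d len=2 : 9e 24
[4] 0x14->0x1b len=5 : 1b cc b2 9f bc
[5] 0x1c->0x16 len=3 : cc b2 9f
query mem[0x2b]=0xd4, mem[0x17]=0xb2, mem[0x1e]=0x9f, mem[0x08]=0x9f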